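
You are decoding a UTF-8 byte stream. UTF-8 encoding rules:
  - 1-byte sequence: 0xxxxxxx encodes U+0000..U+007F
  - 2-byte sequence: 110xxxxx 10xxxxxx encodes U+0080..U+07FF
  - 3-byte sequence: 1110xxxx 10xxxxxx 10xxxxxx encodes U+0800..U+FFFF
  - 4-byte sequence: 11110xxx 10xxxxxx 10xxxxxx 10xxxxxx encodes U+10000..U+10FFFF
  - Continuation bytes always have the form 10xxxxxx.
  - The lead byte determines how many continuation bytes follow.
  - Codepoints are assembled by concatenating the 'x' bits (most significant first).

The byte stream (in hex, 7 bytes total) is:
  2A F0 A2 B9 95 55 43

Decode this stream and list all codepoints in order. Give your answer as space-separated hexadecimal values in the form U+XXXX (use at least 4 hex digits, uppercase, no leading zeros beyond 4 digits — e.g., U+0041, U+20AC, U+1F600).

Answer: U+002A U+22E55 U+0055 U+0043

Derivation:
Byte[0]=2A: 1-byte ASCII. cp=U+002A
Byte[1]=F0: 4-byte lead, need 3 cont bytes. acc=0x0
Byte[2]=A2: continuation. acc=(acc<<6)|0x22=0x22
Byte[3]=B9: continuation. acc=(acc<<6)|0x39=0x8B9
Byte[4]=95: continuation. acc=(acc<<6)|0x15=0x22E55
Completed: cp=U+22E55 (starts at byte 1)
Byte[5]=55: 1-byte ASCII. cp=U+0055
Byte[6]=43: 1-byte ASCII. cp=U+0043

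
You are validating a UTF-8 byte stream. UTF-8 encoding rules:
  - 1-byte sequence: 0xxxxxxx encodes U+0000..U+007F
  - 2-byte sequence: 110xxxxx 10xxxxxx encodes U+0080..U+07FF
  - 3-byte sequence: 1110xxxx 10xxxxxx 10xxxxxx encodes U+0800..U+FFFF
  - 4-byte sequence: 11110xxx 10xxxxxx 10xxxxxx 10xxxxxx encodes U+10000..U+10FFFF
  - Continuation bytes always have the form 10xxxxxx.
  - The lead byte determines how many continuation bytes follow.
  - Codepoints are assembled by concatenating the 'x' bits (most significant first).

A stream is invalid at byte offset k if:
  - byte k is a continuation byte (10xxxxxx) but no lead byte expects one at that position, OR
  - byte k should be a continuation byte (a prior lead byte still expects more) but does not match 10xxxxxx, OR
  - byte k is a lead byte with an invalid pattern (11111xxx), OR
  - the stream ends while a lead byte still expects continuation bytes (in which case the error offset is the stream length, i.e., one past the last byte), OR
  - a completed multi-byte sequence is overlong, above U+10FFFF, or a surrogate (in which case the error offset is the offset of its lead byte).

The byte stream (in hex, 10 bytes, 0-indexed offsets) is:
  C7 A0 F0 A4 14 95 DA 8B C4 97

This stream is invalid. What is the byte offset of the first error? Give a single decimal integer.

Answer: 4

Derivation:
Byte[0]=C7: 2-byte lead, need 1 cont bytes. acc=0x7
Byte[1]=A0: continuation. acc=(acc<<6)|0x20=0x1E0
Completed: cp=U+01E0 (starts at byte 0)
Byte[2]=F0: 4-byte lead, need 3 cont bytes. acc=0x0
Byte[3]=A4: continuation. acc=(acc<<6)|0x24=0x24
Byte[4]=14: expected 10xxxxxx continuation. INVALID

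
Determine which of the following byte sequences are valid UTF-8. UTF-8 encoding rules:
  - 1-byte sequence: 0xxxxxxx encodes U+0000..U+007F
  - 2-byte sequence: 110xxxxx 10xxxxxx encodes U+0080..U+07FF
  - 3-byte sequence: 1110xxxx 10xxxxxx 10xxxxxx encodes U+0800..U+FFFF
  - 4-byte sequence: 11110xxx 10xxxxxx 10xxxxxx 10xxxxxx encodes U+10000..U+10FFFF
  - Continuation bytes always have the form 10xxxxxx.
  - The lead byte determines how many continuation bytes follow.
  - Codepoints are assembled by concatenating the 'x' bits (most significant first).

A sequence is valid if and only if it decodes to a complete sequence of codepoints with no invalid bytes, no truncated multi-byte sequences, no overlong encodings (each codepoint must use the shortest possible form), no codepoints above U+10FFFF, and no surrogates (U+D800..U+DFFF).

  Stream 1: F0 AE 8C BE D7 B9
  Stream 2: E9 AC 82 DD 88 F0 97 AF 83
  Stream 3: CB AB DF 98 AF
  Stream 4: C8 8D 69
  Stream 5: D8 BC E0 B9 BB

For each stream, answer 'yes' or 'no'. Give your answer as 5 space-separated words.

Stream 1: decodes cleanly. VALID
Stream 2: decodes cleanly. VALID
Stream 3: error at byte offset 4. INVALID
Stream 4: decodes cleanly. VALID
Stream 5: decodes cleanly. VALID

Answer: yes yes no yes yes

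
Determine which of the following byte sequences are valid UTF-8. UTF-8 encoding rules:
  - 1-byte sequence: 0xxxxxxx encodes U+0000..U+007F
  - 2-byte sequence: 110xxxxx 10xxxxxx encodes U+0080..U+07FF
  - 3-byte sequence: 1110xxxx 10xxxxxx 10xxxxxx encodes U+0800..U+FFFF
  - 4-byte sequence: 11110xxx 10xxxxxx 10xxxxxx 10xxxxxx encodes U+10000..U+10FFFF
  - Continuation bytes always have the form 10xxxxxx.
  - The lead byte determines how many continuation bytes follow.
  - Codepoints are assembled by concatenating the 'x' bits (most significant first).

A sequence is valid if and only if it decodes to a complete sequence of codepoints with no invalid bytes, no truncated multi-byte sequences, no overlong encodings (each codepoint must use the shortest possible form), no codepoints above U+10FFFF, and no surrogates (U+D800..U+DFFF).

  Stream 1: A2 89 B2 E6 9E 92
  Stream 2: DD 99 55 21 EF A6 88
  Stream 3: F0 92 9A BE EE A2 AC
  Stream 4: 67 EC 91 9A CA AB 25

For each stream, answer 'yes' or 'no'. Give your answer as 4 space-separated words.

Answer: no yes yes yes

Derivation:
Stream 1: error at byte offset 0. INVALID
Stream 2: decodes cleanly. VALID
Stream 3: decodes cleanly. VALID
Stream 4: decodes cleanly. VALID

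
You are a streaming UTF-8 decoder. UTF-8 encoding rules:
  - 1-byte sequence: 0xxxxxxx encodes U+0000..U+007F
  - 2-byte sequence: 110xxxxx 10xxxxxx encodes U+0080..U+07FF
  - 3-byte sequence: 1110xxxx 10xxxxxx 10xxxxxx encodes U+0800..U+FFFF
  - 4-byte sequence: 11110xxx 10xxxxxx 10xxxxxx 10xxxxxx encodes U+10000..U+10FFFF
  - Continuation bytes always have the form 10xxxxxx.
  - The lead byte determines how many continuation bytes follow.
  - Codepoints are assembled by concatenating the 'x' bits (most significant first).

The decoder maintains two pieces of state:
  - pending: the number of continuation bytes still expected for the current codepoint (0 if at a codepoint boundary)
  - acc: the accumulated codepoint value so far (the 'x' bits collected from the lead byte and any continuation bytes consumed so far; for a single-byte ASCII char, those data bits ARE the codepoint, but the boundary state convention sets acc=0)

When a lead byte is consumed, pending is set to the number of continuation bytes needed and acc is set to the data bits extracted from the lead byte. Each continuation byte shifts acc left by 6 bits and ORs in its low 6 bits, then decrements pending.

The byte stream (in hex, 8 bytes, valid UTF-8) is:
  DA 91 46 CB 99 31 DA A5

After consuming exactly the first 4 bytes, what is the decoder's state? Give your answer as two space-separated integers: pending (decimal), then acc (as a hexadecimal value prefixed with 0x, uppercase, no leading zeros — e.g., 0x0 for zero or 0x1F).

Answer: 1 0xB

Derivation:
Byte[0]=DA: 2-byte lead. pending=1, acc=0x1A
Byte[1]=91: continuation. acc=(acc<<6)|0x11=0x691, pending=0
Byte[2]=46: 1-byte. pending=0, acc=0x0
Byte[3]=CB: 2-byte lead. pending=1, acc=0xB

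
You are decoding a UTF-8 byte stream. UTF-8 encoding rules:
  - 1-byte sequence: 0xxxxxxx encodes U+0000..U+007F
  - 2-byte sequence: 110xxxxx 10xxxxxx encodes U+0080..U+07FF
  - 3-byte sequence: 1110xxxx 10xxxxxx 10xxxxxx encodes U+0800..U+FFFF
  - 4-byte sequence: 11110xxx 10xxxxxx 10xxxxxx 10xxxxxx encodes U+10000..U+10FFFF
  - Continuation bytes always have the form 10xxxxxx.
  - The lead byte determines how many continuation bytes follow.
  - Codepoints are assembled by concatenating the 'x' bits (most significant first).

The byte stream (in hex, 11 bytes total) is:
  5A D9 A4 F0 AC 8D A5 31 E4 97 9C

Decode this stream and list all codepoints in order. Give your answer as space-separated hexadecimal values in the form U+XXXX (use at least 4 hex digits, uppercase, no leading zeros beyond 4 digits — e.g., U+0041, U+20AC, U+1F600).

Answer: U+005A U+0664 U+2C365 U+0031 U+45DC

Derivation:
Byte[0]=5A: 1-byte ASCII. cp=U+005A
Byte[1]=D9: 2-byte lead, need 1 cont bytes. acc=0x19
Byte[2]=A4: continuation. acc=(acc<<6)|0x24=0x664
Completed: cp=U+0664 (starts at byte 1)
Byte[3]=F0: 4-byte lead, need 3 cont bytes. acc=0x0
Byte[4]=AC: continuation. acc=(acc<<6)|0x2C=0x2C
Byte[5]=8D: continuation. acc=(acc<<6)|0x0D=0xB0D
Byte[6]=A5: continuation. acc=(acc<<6)|0x25=0x2C365
Completed: cp=U+2C365 (starts at byte 3)
Byte[7]=31: 1-byte ASCII. cp=U+0031
Byte[8]=E4: 3-byte lead, need 2 cont bytes. acc=0x4
Byte[9]=97: continuation. acc=(acc<<6)|0x17=0x117
Byte[10]=9C: continuation. acc=(acc<<6)|0x1C=0x45DC
Completed: cp=U+45DC (starts at byte 8)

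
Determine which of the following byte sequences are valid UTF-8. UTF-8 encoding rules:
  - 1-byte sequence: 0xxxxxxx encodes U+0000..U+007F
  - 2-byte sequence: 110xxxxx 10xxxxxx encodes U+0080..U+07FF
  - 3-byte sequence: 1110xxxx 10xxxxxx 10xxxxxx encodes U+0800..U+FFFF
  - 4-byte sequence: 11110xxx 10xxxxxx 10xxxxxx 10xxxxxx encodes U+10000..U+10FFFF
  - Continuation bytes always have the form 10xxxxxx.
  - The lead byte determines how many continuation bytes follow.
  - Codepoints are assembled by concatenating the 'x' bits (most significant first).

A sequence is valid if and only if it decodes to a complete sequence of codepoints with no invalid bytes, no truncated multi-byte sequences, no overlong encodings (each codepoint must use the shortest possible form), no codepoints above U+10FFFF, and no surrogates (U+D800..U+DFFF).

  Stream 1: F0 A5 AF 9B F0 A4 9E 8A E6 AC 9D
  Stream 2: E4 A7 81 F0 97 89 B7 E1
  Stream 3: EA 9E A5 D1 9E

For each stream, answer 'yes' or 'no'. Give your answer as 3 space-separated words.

Stream 1: decodes cleanly. VALID
Stream 2: error at byte offset 8. INVALID
Stream 3: decodes cleanly. VALID

Answer: yes no yes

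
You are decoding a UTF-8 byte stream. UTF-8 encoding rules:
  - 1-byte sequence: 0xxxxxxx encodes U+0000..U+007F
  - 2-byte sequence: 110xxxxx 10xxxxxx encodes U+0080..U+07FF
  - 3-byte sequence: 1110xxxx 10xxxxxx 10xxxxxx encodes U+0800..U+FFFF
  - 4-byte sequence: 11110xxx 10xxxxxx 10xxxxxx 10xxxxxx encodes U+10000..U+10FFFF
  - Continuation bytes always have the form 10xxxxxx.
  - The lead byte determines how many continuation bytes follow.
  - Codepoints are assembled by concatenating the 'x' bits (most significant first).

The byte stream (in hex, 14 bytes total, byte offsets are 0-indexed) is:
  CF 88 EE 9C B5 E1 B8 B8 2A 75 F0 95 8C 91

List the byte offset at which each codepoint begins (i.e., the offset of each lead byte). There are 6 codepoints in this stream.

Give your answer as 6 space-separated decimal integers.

Byte[0]=CF: 2-byte lead, need 1 cont bytes. acc=0xF
Byte[1]=88: continuation. acc=(acc<<6)|0x08=0x3C8
Completed: cp=U+03C8 (starts at byte 0)
Byte[2]=EE: 3-byte lead, need 2 cont bytes. acc=0xE
Byte[3]=9C: continuation. acc=(acc<<6)|0x1C=0x39C
Byte[4]=B5: continuation. acc=(acc<<6)|0x35=0xE735
Completed: cp=U+E735 (starts at byte 2)
Byte[5]=E1: 3-byte lead, need 2 cont bytes. acc=0x1
Byte[6]=B8: continuation. acc=(acc<<6)|0x38=0x78
Byte[7]=B8: continuation. acc=(acc<<6)|0x38=0x1E38
Completed: cp=U+1E38 (starts at byte 5)
Byte[8]=2A: 1-byte ASCII. cp=U+002A
Byte[9]=75: 1-byte ASCII. cp=U+0075
Byte[10]=F0: 4-byte lead, need 3 cont bytes. acc=0x0
Byte[11]=95: continuation. acc=(acc<<6)|0x15=0x15
Byte[12]=8C: continuation. acc=(acc<<6)|0x0C=0x54C
Byte[13]=91: continuation. acc=(acc<<6)|0x11=0x15311
Completed: cp=U+15311 (starts at byte 10)

Answer: 0 2 5 8 9 10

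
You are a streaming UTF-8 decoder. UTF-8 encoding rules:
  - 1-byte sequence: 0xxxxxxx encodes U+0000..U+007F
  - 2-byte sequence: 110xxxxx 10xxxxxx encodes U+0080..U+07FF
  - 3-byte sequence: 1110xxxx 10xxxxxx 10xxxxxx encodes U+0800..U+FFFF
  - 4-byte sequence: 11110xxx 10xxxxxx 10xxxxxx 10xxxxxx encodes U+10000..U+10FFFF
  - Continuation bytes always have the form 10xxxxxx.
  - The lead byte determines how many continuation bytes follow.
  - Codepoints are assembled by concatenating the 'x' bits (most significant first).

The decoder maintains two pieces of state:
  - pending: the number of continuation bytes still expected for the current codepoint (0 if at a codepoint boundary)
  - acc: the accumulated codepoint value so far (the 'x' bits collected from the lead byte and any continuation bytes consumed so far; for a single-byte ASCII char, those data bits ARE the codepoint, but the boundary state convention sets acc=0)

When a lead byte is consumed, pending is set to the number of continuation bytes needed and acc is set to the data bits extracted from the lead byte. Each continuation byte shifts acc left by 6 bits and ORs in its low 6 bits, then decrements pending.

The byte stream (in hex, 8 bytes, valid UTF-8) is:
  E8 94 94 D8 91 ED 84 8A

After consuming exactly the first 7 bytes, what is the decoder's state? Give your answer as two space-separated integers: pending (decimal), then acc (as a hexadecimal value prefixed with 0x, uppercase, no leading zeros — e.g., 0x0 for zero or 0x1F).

Byte[0]=E8: 3-byte lead. pending=2, acc=0x8
Byte[1]=94: continuation. acc=(acc<<6)|0x14=0x214, pending=1
Byte[2]=94: continuation. acc=(acc<<6)|0x14=0x8514, pending=0
Byte[3]=D8: 2-byte lead. pending=1, acc=0x18
Byte[4]=91: continuation. acc=(acc<<6)|0x11=0x611, pending=0
Byte[5]=ED: 3-byte lead. pending=2, acc=0xD
Byte[6]=84: continuation. acc=(acc<<6)|0x04=0x344, pending=1

Answer: 1 0x344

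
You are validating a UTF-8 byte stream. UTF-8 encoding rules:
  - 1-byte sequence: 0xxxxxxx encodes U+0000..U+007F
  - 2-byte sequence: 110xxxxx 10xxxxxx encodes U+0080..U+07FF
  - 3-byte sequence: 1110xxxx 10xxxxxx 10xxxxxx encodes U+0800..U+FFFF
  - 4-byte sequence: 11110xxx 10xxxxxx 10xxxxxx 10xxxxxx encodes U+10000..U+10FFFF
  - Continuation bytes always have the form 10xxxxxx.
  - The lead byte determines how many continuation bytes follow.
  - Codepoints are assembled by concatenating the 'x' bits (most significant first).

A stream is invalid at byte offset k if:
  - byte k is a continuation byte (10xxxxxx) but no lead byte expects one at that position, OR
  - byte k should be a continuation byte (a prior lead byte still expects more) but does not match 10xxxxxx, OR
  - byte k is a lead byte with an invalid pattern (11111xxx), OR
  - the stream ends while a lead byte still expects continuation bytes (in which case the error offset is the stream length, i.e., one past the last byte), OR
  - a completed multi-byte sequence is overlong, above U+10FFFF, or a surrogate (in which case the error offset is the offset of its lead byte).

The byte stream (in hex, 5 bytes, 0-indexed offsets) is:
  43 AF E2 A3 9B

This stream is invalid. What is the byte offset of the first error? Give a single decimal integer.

Byte[0]=43: 1-byte ASCII. cp=U+0043
Byte[1]=AF: INVALID lead byte (not 0xxx/110x/1110/11110)

Answer: 1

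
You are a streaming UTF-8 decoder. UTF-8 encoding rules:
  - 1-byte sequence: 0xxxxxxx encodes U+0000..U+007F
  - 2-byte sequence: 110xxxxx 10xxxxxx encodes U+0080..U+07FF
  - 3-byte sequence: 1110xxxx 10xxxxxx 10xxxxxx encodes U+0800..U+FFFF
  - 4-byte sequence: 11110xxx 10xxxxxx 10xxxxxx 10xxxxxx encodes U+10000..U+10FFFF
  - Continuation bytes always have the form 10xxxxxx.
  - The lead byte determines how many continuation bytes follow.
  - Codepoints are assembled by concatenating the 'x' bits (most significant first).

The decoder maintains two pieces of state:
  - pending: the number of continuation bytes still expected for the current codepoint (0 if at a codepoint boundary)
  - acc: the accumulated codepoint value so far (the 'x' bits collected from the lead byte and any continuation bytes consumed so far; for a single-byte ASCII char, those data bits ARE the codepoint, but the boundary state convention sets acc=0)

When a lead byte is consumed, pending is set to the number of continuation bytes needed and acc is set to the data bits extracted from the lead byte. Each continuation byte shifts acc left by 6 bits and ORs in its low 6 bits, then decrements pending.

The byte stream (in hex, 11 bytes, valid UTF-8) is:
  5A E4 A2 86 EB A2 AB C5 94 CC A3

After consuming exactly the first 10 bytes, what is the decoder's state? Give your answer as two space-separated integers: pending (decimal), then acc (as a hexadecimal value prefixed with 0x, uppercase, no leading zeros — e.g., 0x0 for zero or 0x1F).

Byte[0]=5A: 1-byte. pending=0, acc=0x0
Byte[1]=E4: 3-byte lead. pending=2, acc=0x4
Byte[2]=A2: continuation. acc=(acc<<6)|0x22=0x122, pending=1
Byte[3]=86: continuation. acc=(acc<<6)|0x06=0x4886, pending=0
Byte[4]=EB: 3-byte lead. pending=2, acc=0xB
Byte[5]=A2: continuation. acc=(acc<<6)|0x22=0x2E2, pending=1
Byte[6]=AB: continuation. acc=(acc<<6)|0x2B=0xB8AB, pending=0
Byte[7]=C5: 2-byte lead. pending=1, acc=0x5
Byte[8]=94: continuation. acc=(acc<<6)|0x14=0x154, pending=0
Byte[9]=CC: 2-byte lead. pending=1, acc=0xC

Answer: 1 0xC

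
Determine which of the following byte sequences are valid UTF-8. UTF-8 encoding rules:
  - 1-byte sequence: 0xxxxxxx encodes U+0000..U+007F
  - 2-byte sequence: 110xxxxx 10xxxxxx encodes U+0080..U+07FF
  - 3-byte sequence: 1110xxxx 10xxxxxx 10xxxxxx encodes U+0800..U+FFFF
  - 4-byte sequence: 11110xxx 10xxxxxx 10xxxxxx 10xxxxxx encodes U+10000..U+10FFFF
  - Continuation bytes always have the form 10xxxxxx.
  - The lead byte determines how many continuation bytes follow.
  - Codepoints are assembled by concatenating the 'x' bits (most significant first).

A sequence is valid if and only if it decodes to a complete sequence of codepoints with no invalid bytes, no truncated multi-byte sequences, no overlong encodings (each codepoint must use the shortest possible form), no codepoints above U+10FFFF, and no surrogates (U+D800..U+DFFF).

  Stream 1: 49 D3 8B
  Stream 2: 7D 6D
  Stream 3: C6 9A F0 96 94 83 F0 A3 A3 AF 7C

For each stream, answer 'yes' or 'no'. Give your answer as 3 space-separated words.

Answer: yes yes yes

Derivation:
Stream 1: decodes cleanly. VALID
Stream 2: decodes cleanly. VALID
Stream 3: decodes cleanly. VALID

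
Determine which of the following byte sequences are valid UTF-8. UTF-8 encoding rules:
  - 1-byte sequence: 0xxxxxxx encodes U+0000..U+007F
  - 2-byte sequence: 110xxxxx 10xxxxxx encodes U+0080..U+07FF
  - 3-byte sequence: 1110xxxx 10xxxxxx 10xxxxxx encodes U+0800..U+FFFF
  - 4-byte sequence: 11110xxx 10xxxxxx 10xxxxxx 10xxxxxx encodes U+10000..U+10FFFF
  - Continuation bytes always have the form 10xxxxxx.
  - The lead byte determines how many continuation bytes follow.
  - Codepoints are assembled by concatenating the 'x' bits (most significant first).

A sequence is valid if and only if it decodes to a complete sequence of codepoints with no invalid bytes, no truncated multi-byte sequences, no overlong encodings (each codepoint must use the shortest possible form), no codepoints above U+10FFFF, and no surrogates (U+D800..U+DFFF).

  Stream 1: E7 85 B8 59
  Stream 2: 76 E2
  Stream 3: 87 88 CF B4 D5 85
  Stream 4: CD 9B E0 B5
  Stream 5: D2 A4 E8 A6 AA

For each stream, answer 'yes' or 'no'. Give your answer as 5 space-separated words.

Stream 1: decodes cleanly. VALID
Stream 2: error at byte offset 2. INVALID
Stream 3: error at byte offset 0. INVALID
Stream 4: error at byte offset 4. INVALID
Stream 5: decodes cleanly. VALID

Answer: yes no no no yes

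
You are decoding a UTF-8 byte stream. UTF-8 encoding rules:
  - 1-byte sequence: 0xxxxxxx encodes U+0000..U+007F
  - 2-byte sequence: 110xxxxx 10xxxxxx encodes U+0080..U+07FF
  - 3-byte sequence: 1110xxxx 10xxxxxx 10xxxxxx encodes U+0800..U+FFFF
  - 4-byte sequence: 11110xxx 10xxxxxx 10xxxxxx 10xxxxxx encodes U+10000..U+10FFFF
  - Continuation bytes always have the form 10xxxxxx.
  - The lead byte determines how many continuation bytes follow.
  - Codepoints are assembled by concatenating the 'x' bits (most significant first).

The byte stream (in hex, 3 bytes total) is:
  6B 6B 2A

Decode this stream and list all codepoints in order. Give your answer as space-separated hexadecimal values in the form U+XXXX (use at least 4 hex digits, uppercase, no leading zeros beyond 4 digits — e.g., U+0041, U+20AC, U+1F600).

Answer: U+006B U+006B U+002A

Derivation:
Byte[0]=6B: 1-byte ASCII. cp=U+006B
Byte[1]=6B: 1-byte ASCII. cp=U+006B
Byte[2]=2A: 1-byte ASCII. cp=U+002A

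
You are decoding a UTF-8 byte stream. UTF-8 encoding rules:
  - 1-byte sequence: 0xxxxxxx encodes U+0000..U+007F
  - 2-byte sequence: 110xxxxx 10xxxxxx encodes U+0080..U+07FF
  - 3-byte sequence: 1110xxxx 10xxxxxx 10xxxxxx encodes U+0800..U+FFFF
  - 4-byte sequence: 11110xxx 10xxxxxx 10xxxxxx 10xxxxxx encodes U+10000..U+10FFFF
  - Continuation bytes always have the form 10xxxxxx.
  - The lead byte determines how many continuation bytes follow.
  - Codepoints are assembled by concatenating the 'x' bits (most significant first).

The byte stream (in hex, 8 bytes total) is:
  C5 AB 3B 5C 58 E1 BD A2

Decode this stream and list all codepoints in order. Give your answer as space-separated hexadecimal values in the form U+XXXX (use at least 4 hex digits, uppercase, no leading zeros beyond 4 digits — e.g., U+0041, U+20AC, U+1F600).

Answer: U+016B U+003B U+005C U+0058 U+1F62

Derivation:
Byte[0]=C5: 2-byte lead, need 1 cont bytes. acc=0x5
Byte[1]=AB: continuation. acc=(acc<<6)|0x2B=0x16B
Completed: cp=U+016B (starts at byte 0)
Byte[2]=3B: 1-byte ASCII. cp=U+003B
Byte[3]=5C: 1-byte ASCII. cp=U+005C
Byte[4]=58: 1-byte ASCII. cp=U+0058
Byte[5]=E1: 3-byte lead, need 2 cont bytes. acc=0x1
Byte[6]=BD: continuation. acc=(acc<<6)|0x3D=0x7D
Byte[7]=A2: continuation. acc=(acc<<6)|0x22=0x1F62
Completed: cp=U+1F62 (starts at byte 5)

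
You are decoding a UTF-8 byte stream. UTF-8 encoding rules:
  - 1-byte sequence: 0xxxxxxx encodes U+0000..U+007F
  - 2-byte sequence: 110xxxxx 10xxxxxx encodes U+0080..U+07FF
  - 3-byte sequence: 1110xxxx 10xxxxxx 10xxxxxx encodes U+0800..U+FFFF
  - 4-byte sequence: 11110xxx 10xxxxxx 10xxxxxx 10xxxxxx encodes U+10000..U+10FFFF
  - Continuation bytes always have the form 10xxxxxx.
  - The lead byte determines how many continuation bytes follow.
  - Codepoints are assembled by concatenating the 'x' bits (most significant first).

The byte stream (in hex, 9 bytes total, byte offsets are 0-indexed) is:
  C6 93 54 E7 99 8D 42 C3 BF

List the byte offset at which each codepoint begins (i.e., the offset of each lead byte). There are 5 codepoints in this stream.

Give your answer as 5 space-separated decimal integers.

Byte[0]=C6: 2-byte lead, need 1 cont bytes. acc=0x6
Byte[1]=93: continuation. acc=(acc<<6)|0x13=0x193
Completed: cp=U+0193 (starts at byte 0)
Byte[2]=54: 1-byte ASCII. cp=U+0054
Byte[3]=E7: 3-byte lead, need 2 cont bytes. acc=0x7
Byte[4]=99: continuation. acc=(acc<<6)|0x19=0x1D9
Byte[5]=8D: continuation. acc=(acc<<6)|0x0D=0x764D
Completed: cp=U+764D (starts at byte 3)
Byte[6]=42: 1-byte ASCII. cp=U+0042
Byte[7]=C3: 2-byte lead, need 1 cont bytes. acc=0x3
Byte[8]=BF: continuation. acc=(acc<<6)|0x3F=0xFF
Completed: cp=U+00FF (starts at byte 7)

Answer: 0 2 3 6 7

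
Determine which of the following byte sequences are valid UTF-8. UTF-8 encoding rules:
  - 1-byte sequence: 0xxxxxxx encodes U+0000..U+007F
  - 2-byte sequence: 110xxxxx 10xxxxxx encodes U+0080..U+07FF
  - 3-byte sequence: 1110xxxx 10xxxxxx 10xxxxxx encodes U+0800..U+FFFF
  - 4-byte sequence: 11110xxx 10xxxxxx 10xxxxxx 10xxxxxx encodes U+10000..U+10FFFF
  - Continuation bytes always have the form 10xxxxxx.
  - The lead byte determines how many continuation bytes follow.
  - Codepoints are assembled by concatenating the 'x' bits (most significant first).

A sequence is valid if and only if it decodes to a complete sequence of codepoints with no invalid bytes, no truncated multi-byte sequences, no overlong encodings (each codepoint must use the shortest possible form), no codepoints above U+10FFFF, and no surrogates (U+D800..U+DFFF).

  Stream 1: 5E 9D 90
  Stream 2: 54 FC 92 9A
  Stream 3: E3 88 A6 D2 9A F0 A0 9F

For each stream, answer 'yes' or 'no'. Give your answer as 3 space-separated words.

Answer: no no no

Derivation:
Stream 1: error at byte offset 1. INVALID
Stream 2: error at byte offset 1. INVALID
Stream 3: error at byte offset 8. INVALID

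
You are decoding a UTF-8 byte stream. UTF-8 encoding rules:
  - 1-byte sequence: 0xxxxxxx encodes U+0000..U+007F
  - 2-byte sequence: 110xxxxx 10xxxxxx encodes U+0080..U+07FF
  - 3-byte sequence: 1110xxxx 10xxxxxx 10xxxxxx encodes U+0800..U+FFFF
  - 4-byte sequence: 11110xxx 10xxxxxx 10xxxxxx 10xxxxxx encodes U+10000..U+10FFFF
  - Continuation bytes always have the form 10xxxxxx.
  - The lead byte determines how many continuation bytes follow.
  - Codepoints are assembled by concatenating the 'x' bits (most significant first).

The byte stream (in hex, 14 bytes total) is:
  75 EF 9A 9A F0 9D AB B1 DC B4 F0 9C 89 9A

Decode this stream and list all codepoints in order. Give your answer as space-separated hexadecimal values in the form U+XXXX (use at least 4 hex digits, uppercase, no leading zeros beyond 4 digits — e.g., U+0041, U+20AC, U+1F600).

Byte[0]=75: 1-byte ASCII. cp=U+0075
Byte[1]=EF: 3-byte lead, need 2 cont bytes. acc=0xF
Byte[2]=9A: continuation. acc=(acc<<6)|0x1A=0x3DA
Byte[3]=9A: continuation. acc=(acc<<6)|0x1A=0xF69A
Completed: cp=U+F69A (starts at byte 1)
Byte[4]=F0: 4-byte lead, need 3 cont bytes. acc=0x0
Byte[5]=9D: continuation. acc=(acc<<6)|0x1D=0x1D
Byte[6]=AB: continuation. acc=(acc<<6)|0x2B=0x76B
Byte[7]=B1: continuation. acc=(acc<<6)|0x31=0x1DAF1
Completed: cp=U+1DAF1 (starts at byte 4)
Byte[8]=DC: 2-byte lead, need 1 cont bytes. acc=0x1C
Byte[9]=B4: continuation. acc=(acc<<6)|0x34=0x734
Completed: cp=U+0734 (starts at byte 8)
Byte[10]=F0: 4-byte lead, need 3 cont bytes. acc=0x0
Byte[11]=9C: continuation. acc=(acc<<6)|0x1C=0x1C
Byte[12]=89: continuation. acc=(acc<<6)|0x09=0x709
Byte[13]=9A: continuation. acc=(acc<<6)|0x1A=0x1C25A
Completed: cp=U+1C25A (starts at byte 10)

Answer: U+0075 U+F69A U+1DAF1 U+0734 U+1C25A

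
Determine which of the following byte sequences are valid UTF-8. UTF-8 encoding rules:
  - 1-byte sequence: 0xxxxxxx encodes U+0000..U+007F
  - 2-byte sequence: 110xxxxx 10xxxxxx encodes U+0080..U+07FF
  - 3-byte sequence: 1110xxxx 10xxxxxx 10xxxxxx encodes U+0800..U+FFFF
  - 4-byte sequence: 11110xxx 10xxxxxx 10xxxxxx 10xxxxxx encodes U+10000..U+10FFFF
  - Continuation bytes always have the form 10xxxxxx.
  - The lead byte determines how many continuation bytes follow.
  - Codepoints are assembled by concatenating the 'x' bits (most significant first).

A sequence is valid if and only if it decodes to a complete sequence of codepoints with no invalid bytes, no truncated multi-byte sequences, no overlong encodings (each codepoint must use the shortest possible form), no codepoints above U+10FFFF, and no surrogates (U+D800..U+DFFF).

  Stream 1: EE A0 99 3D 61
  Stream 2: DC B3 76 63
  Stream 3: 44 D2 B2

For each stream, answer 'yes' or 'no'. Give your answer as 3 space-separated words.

Answer: yes yes yes

Derivation:
Stream 1: decodes cleanly. VALID
Stream 2: decodes cleanly. VALID
Stream 3: decodes cleanly. VALID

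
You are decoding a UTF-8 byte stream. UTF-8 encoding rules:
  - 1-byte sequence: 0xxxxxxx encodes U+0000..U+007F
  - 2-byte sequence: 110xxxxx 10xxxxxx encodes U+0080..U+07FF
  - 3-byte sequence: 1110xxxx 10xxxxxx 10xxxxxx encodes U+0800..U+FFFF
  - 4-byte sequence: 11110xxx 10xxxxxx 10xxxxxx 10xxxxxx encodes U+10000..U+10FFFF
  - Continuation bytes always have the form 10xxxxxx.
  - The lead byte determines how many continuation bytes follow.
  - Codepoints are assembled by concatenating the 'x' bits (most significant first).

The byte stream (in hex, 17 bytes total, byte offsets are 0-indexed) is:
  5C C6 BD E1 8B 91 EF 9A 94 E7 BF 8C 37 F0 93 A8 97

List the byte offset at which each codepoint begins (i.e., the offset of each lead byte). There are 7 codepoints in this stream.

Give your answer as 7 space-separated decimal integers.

Byte[0]=5C: 1-byte ASCII. cp=U+005C
Byte[1]=C6: 2-byte lead, need 1 cont bytes. acc=0x6
Byte[2]=BD: continuation. acc=(acc<<6)|0x3D=0x1BD
Completed: cp=U+01BD (starts at byte 1)
Byte[3]=E1: 3-byte lead, need 2 cont bytes. acc=0x1
Byte[4]=8B: continuation. acc=(acc<<6)|0x0B=0x4B
Byte[5]=91: continuation. acc=(acc<<6)|0x11=0x12D1
Completed: cp=U+12D1 (starts at byte 3)
Byte[6]=EF: 3-byte lead, need 2 cont bytes. acc=0xF
Byte[7]=9A: continuation. acc=(acc<<6)|0x1A=0x3DA
Byte[8]=94: continuation. acc=(acc<<6)|0x14=0xF694
Completed: cp=U+F694 (starts at byte 6)
Byte[9]=E7: 3-byte lead, need 2 cont bytes. acc=0x7
Byte[10]=BF: continuation. acc=(acc<<6)|0x3F=0x1FF
Byte[11]=8C: continuation. acc=(acc<<6)|0x0C=0x7FCC
Completed: cp=U+7FCC (starts at byte 9)
Byte[12]=37: 1-byte ASCII. cp=U+0037
Byte[13]=F0: 4-byte lead, need 3 cont bytes. acc=0x0
Byte[14]=93: continuation. acc=(acc<<6)|0x13=0x13
Byte[15]=A8: continuation. acc=(acc<<6)|0x28=0x4E8
Byte[16]=97: continuation. acc=(acc<<6)|0x17=0x13A17
Completed: cp=U+13A17 (starts at byte 13)

Answer: 0 1 3 6 9 12 13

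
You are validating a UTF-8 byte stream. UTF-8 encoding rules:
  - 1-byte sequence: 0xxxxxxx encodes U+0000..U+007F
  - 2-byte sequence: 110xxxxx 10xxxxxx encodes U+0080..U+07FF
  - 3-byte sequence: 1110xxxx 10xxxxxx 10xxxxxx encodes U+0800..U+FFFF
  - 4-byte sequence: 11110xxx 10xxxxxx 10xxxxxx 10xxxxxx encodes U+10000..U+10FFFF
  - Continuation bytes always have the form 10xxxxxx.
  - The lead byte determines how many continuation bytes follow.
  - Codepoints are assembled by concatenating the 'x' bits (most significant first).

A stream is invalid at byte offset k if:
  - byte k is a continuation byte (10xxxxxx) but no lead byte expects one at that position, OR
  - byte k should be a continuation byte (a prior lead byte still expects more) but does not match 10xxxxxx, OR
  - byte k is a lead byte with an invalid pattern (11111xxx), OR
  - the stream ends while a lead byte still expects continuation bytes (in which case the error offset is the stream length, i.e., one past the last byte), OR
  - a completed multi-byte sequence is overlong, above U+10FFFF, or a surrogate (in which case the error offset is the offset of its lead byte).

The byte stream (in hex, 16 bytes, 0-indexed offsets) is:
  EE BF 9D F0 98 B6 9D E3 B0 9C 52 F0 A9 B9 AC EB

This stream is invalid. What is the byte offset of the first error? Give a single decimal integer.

Byte[0]=EE: 3-byte lead, need 2 cont bytes. acc=0xE
Byte[1]=BF: continuation. acc=(acc<<6)|0x3F=0x3BF
Byte[2]=9D: continuation. acc=(acc<<6)|0x1D=0xEFDD
Completed: cp=U+EFDD (starts at byte 0)
Byte[3]=F0: 4-byte lead, need 3 cont bytes. acc=0x0
Byte[4]=98: continuation. acc=(acc<<6)|0x18=0x18
Byte[5]=B6: continuation. acc=(acc<<6)|0x36=0x636
Byte[6]=9D: continuation. acc=(acc<<6)|0x1D=0x18D9D
Completed: cp=U+18D9D (starts at byte 3)
Byte[7]=E3: 3-byte lead, need 2 cont bytes. acc=0x3
Byte[8]=B0: continuation. acc=(acc<<6)|0x30=0xF0
Byte[9]=9C: continuation. acc=(acc<<6)|0x1C=0x3C1C
Completed: cp=U+3C1C (starts at byte 7)
Byte[10]=52: 1-byte ASCII. cp=U+0052
Byte[11]=F0: 4-byte lead, need 3 cont bytes. acc=0x0
Byte[12]=A9: continuation. acc=(acc<<6)|0x29=0x29
Byte[13]=B9: continuation. acc=(acc<<6)|0x39=0xA79
Byte[14]=AC: continuation. acc=(acc<<6)|0x2C=0x29E6C
Completed: cp=U+29E6C (starts at byte 11)
Byte[15]=EB: 3-byte lead, need 2 cont bytes. acc=0xB
Byte[16]: stream ended, expected continuation. INVALID

Answer: 16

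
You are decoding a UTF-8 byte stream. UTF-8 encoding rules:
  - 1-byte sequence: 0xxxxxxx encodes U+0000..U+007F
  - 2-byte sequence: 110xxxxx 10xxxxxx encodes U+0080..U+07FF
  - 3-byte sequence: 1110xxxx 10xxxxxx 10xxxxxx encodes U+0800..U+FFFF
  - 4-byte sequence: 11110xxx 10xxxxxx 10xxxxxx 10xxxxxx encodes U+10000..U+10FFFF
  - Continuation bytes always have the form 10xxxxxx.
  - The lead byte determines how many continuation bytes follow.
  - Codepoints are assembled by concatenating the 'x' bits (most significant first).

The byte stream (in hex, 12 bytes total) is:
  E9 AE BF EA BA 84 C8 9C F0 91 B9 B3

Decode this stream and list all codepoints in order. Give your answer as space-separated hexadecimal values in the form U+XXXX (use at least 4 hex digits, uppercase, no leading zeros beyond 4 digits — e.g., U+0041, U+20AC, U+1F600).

Byte[0]=E9: 3-byte lead, need 2 cont bytes. acc=0x9
Byte[1]=AE: continuation. acc=(acc<<6)|0x2E=0x26E
Byte[2]=BF: continuation. acc=(acc<<6)|0x3F=0x9BBF
Completed: cp=U+9BBF (starts at byte 0)
Byte[3]=EA: 3-byte lead, need 2 cont bytes. acc=0xA
Byte[4]=BA: continuation. acc=(acc<<6)|0x3A=0x2BA
Byte[5]=84: continuation. acc=(acc<<6)|0x04=0xAE84
Completed: cp=U+AE84 (starts at byte 3)
Byte[6]=C8: 2-byte lead, need 1 cont bytes. acc=0x8
Byte[7]=9C: continuation. acc=(acc<<6)|0x1C=0x21C
Completed: cp=U+021C (starts at byte 6)
Byte[8]=F0: 4-byte lead, need 3 cont bytes. acc=0x0
Byte[9]=91: continuation. acc=(acc<<6)|0x11=0x11
Byte[10]=B9: continuation. acc=(acc<<6)|0x39=0x479
Byte[11]=B3: continuation. acc=(acc<<6)|0x33=0x11E73
Completed: cp=U+11E73 (starts at byte 8)

Answer: U+9BBF U+AE84 U+021C U+11E73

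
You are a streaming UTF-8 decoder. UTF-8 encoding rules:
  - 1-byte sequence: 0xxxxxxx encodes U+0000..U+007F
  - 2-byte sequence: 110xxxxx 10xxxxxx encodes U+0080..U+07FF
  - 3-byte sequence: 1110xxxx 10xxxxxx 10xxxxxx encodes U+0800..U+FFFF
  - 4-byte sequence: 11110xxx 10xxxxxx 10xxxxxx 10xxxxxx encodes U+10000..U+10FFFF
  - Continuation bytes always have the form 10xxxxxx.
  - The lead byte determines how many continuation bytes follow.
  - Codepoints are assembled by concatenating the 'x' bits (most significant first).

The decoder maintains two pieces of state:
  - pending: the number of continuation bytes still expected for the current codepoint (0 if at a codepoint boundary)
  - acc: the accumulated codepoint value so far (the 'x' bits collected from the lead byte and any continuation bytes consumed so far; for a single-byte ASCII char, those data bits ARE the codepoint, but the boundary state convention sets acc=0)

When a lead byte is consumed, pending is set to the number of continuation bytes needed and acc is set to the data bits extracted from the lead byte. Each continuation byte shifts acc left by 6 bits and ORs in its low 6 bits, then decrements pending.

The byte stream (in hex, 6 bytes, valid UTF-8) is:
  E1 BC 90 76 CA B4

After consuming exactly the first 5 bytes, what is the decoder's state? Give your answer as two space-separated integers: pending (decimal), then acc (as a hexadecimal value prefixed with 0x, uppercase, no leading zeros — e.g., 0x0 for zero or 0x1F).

Byte[0]=E1: 3-byte lead. pending=2, acc=0x1
Byte[1]=BC: continuation. acc=(acc<<6)|0x3C=0x7C, pending=1
Byte[2]=90: continuation. acc=(acc<<6)|0x10=0x1F10, pending=0
Byte[3]=76: 1-byte. pending=0, acc=0x0
Byte[4]=CA: 2-byte lead. pending=1, acc=0xA

Answer: 1 0xA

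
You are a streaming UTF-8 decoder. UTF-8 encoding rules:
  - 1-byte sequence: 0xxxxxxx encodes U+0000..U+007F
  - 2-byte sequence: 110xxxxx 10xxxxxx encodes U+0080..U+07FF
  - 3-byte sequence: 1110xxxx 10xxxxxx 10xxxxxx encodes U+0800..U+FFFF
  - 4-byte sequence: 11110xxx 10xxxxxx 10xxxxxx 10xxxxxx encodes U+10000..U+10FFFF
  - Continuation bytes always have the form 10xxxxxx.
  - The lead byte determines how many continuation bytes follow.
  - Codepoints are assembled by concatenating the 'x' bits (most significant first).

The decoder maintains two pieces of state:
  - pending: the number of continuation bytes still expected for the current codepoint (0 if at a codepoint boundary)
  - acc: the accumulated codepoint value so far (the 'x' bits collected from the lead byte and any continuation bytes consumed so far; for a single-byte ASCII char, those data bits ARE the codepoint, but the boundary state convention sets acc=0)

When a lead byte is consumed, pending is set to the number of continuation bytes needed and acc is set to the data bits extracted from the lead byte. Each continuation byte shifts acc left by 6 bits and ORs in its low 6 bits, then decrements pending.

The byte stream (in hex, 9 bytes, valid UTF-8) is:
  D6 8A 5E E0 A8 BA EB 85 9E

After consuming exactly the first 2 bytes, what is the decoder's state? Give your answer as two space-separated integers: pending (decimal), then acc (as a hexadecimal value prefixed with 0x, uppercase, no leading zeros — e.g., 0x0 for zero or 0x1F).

Byte[0]=D6: 2-byte lead. pending=1, acc=0x16
Byte[1]=8A: continuation. acc=(acc<<6)|0x0A=0x58A, pending=0

Answer: 0 0x58A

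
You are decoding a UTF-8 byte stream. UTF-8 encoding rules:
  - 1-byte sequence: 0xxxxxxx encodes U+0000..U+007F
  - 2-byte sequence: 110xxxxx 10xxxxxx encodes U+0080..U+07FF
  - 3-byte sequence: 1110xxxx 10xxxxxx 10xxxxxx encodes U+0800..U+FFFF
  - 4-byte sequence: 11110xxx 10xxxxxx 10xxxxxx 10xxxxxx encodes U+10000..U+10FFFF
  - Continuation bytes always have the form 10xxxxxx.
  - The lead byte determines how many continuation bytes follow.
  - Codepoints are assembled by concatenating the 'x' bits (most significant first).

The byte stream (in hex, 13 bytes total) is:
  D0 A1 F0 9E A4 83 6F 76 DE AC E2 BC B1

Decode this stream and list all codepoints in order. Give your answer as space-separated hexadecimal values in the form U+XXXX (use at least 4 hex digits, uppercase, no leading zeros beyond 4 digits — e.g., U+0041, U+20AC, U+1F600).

Byte[0]=D0: 2-byte lead, need 1 cont bytes. acc=0x10
Byte[1]=A1: continuation. acc=(acc<<6)|0x21=0x421
Completed: cp=U+0421 (starts at byte 0)
Byte[2]=F0: 4-byte lead, need 3 cont bytes. acc=0x0
Byte[3]=9E: continuation. acc=(acc<<6)|0x1E=0x1E
Byte[4]=A4: continuation. acc=(acc<<6)|0x24=0x7A4
Byte[5]=83: continuation. acc=(acc<<6)|0x03=0x1E903
Completed: cp=U+1E903 (starts at byte 2)
Byte[6]=6F: 1-byte ASCII. cp=U+006F
Byte[7]=76: 1-byte ASCII. cp=U+0076
Byte[8]=DE: 2-byte lead, need 1 cont bytes. acc=0x1E
Byte[9]=AC: continuation. acc=(acc<<6)|0x2C=0x7AC
Completed: cp=U+07AC (starts at byte 8)
Byte[10]=E2: 3-byte lead, need 2 cont bytes. acc=0x2
Byte[11]=BC: continuation. acc=(acc<<6)|0x3C=0xBC
Byte[12]=B1: continuation. acc=(acc<<6)|0x31=0x2F31
Completed: cp=U+2F31 (starts at byte 10)

Answer: U+0421 U+1E903 U+006F U+0076 U+07AC U+2F31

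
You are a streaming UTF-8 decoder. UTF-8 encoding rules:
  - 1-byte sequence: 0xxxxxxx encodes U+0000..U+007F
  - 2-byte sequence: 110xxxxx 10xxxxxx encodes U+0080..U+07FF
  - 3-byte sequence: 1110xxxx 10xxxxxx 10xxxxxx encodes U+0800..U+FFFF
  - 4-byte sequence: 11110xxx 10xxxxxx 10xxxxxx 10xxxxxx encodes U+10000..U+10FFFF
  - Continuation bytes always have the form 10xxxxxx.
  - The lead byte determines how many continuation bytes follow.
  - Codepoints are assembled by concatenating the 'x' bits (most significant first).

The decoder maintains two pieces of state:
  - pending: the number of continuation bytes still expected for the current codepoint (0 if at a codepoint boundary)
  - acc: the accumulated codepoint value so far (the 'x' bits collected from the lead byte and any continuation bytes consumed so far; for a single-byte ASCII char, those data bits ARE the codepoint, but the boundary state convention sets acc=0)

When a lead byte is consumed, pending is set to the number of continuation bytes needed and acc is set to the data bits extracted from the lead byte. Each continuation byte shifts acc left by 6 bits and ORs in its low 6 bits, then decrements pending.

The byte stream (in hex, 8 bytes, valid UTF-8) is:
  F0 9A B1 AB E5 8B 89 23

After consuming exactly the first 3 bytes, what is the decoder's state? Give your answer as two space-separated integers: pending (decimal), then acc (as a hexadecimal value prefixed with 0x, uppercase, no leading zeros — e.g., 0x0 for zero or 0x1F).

Byte[0]=F0: 4-byte lead. pending=3, acc=0x0
Byte[1]=9A: continuation. acc=(acc<<6)|0x1A=0x1A, pending=2
Byte[2]=B1: continuation. acc=(acc<<6)|0x31=0x6B1, pending=1

Answer: 1 0x6B1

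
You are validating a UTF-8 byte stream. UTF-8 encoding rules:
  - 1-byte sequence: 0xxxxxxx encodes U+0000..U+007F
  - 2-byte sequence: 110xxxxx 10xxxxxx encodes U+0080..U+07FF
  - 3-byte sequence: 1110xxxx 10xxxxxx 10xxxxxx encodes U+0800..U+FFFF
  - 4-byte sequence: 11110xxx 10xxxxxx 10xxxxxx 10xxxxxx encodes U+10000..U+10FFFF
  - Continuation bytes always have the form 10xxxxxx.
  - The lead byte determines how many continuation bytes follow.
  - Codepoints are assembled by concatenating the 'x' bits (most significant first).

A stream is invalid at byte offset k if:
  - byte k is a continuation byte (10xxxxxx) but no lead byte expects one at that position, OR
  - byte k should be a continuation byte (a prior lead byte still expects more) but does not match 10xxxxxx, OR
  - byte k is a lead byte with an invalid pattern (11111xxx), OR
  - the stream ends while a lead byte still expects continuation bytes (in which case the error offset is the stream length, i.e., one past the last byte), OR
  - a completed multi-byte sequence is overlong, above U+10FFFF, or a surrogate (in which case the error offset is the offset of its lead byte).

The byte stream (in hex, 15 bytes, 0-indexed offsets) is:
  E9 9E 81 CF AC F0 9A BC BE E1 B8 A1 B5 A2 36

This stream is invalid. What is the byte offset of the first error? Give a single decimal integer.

Answer: 12

Derivation:
Byte[0]=E9: 3-byte lead, need 2 cont bytes. acc=0x9
Byte[1]=9E: continuation. acc=(acc<<6)|0x1E=0x25E
Byte[2]=81: continuation. acc=(acc<<6)|0x01=0x9781
Completed: cp=U+9781 (starts at byte 0)
Byte[3]=CF: 2-byte lead, need 1 cont bytes. acc=0xF
Byte[4]=AC: continuation. acc=(acc<<6)|0x2C=0x3EC
Completed: cp=U+03EC (starts at byte 3)
Byte[5]=F0: 4-byte lead, need 3 cont bytes. acc=0x0
Byte[6]=9A: continuation. acc=(acc<<6)|0x1A=0x1A
Byte[7]=BC: continuation. acc=(acc<<6)|0x3C=0x6BC
Byte[8]=BE: continuation. acc=(acc<<6)|0x3E=0x1AF3E
Completed: cp=U+1AF3E (starts at byte 5)
Byte[9]=E1: 3-byte lead, need 2 cont bytes. acc=0x1
Byte[10]=B8: continuation. acc=(acc<<6)|0x38=0x78
Byte[11]=A1: continuation. acc=(acc<<6)|0x21=0x1E21
Completed: cp=U+1E21 (starts at byte 9)
Byte[12]=B5: INVALID lead byte (not 0xxx/110x/1110/11110)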